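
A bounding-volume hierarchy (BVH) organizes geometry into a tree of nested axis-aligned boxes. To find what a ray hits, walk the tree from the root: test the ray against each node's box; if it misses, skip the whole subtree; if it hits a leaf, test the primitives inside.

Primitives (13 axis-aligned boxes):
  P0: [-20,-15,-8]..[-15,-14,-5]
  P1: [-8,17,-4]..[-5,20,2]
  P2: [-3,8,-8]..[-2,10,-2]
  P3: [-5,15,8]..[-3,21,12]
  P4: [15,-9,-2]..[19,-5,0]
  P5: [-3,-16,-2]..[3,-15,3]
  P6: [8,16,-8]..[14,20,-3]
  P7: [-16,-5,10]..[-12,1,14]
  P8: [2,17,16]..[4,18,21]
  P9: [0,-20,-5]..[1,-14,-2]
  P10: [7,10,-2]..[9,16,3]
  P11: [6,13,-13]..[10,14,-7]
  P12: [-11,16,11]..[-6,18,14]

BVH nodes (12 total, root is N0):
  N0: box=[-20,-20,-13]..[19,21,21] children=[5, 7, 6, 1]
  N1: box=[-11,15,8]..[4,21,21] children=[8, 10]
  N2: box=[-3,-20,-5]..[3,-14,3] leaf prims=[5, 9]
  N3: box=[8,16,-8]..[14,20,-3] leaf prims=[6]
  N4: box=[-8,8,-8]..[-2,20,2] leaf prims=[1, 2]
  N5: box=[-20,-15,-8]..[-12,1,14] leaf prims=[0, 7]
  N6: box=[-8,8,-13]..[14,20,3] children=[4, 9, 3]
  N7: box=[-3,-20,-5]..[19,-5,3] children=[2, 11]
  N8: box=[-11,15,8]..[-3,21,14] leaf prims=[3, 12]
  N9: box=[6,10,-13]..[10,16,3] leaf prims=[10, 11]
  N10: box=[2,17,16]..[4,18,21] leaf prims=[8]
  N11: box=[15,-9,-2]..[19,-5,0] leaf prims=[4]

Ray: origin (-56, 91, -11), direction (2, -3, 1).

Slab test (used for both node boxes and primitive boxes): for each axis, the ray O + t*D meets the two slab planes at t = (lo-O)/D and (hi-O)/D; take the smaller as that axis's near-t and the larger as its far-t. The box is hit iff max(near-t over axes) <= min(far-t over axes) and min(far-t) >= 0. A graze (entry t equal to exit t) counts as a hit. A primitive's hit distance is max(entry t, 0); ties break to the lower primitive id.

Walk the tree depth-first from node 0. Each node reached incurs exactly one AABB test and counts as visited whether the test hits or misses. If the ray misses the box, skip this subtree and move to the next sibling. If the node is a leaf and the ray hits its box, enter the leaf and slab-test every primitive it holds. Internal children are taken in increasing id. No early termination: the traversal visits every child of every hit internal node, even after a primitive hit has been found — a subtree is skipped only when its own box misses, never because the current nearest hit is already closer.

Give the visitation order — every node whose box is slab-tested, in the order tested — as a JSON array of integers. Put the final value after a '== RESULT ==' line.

Traverse from the root:
N0 x:[18,75/2] y:[70/3,37] z:[-2,32] -> hit [70/3,32], descend [1, 5, 6, 7]
  N1 x:[45/2,30] y:[70/3,76/3] z:[19,32] -> hit [70/3,76/3], descend [8, 10]
    N8 x:[45/2,53/2] y:[70/3,76/3] z:[19,25] -> hit [70/3,25] leaf, test {P3(miss), P12@t=73/3}
    N10 x:[29,30] y:[73/3,74/3] z:[27,32] -> miss, prune
  N5 x:[18,22] y:[30,106/3] z:[3,25] -> miss, prune
  N6 x:[24,35] y:[71/3,83/3] z:[-2,14] -> miss, prune
  N7 x:[53/2,75/2] y:[32,37] z:[6,14] -> miss, prune

Visited [0, 1, 8, 10, 5, 6, 7]. Tests: 7 box, 1 leaf. Nearest: P12.

== RESULT ==
[0, 1, 8, 10, 5, 6, 7]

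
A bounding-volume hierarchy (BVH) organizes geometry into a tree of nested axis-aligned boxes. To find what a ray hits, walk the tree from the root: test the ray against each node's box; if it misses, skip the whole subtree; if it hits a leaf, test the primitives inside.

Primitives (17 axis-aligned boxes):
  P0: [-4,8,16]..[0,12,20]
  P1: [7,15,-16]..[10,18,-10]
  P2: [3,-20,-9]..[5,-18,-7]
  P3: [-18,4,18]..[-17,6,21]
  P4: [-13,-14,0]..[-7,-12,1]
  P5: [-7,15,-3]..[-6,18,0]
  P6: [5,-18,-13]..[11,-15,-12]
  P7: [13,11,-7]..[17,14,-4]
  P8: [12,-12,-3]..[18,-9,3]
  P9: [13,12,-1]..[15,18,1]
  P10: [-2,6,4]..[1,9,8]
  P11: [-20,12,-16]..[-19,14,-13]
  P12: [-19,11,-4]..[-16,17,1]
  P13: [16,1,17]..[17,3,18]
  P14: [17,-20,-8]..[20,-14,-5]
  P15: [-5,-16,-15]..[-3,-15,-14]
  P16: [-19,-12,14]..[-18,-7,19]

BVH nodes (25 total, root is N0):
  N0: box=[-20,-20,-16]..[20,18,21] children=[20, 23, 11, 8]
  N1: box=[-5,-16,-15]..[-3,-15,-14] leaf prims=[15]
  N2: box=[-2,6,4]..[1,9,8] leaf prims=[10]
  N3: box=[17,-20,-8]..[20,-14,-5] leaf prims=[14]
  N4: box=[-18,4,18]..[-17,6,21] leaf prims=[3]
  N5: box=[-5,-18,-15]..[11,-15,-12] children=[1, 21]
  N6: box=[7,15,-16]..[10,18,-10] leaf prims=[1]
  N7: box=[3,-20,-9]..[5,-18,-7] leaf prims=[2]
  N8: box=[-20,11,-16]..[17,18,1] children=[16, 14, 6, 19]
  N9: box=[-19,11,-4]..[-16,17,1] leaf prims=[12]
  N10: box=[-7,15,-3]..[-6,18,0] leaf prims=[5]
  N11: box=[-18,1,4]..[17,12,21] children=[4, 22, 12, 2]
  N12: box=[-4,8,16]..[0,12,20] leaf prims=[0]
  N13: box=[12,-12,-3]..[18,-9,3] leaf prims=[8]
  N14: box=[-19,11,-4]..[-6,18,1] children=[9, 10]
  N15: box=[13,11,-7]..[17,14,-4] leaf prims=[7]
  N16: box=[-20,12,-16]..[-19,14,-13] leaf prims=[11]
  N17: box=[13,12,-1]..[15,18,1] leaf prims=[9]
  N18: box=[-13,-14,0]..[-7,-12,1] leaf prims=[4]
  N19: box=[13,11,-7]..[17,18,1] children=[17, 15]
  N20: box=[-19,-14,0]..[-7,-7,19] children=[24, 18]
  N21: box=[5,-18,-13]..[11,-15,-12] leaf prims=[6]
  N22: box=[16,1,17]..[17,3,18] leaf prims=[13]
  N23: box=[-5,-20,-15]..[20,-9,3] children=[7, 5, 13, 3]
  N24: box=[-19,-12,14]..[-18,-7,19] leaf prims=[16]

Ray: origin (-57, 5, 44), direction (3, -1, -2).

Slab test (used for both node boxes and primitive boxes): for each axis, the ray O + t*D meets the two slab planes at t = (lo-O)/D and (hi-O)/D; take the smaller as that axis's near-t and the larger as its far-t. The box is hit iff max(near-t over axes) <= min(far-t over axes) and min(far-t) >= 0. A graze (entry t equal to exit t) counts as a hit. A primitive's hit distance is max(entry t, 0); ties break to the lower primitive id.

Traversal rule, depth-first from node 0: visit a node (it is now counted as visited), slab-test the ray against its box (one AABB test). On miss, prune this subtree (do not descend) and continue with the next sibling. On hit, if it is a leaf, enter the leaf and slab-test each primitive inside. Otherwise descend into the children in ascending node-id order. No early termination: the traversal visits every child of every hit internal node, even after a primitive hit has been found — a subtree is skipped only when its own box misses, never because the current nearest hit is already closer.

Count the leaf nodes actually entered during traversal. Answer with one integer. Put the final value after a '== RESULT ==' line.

Walk:
N0 x:[37/3,77/3] y:[-13,25] z:[23/2,30] -> hit [37/3,25], descend [8, 11, 20, 23]
  N8 x:[37/3,74/3] y:[-13,-6] z:[43/2,30] -> miss, prune
  N11 x:[13,74/3] y:[-7,4] z:[23/2,20] -> miss, prune
  N20 x:[38/3,50/3] y:[12,19] z:[25/2,22] -> hit [38/3,50/3], descend [18, 24]
    N18 x:[44/3,50/3] y:[17,19] z:[43/2,22] -> miss, prune
    N24 x:[38/3,13] y:[12,17] z:[25/2,15] -> hit [38/3,13] leaf, test {P16@t=38/3}
  N23 x:[52/3,77/3] y:[14,25] z:[41/2,59/2] -> hit [41/2,25], descend [3, 5, 7, 13]
    N3 x:[74/3,77/3] y:[19,25] z:[49/2,26] -> hit [74/3,25] leaf, test {P14@t=74/3}
    N5 x:[52/3,68/3] y:[20,23] z:[28,59/2] -> miss, prune
    N7 x:[20,62/3] y:[23,25] z:[51/2,53/2] -> miss, prune
    N13 x:[23,25] y:[14,17] z:[41/2,47/2] -> miss, prune

Summary -> nodes [0, 8, 11, 20, 18, 24, 23, 3, 5, 7, 13]; box-tests=11; leaf-entries=2; first=P16

== RESULT ==
2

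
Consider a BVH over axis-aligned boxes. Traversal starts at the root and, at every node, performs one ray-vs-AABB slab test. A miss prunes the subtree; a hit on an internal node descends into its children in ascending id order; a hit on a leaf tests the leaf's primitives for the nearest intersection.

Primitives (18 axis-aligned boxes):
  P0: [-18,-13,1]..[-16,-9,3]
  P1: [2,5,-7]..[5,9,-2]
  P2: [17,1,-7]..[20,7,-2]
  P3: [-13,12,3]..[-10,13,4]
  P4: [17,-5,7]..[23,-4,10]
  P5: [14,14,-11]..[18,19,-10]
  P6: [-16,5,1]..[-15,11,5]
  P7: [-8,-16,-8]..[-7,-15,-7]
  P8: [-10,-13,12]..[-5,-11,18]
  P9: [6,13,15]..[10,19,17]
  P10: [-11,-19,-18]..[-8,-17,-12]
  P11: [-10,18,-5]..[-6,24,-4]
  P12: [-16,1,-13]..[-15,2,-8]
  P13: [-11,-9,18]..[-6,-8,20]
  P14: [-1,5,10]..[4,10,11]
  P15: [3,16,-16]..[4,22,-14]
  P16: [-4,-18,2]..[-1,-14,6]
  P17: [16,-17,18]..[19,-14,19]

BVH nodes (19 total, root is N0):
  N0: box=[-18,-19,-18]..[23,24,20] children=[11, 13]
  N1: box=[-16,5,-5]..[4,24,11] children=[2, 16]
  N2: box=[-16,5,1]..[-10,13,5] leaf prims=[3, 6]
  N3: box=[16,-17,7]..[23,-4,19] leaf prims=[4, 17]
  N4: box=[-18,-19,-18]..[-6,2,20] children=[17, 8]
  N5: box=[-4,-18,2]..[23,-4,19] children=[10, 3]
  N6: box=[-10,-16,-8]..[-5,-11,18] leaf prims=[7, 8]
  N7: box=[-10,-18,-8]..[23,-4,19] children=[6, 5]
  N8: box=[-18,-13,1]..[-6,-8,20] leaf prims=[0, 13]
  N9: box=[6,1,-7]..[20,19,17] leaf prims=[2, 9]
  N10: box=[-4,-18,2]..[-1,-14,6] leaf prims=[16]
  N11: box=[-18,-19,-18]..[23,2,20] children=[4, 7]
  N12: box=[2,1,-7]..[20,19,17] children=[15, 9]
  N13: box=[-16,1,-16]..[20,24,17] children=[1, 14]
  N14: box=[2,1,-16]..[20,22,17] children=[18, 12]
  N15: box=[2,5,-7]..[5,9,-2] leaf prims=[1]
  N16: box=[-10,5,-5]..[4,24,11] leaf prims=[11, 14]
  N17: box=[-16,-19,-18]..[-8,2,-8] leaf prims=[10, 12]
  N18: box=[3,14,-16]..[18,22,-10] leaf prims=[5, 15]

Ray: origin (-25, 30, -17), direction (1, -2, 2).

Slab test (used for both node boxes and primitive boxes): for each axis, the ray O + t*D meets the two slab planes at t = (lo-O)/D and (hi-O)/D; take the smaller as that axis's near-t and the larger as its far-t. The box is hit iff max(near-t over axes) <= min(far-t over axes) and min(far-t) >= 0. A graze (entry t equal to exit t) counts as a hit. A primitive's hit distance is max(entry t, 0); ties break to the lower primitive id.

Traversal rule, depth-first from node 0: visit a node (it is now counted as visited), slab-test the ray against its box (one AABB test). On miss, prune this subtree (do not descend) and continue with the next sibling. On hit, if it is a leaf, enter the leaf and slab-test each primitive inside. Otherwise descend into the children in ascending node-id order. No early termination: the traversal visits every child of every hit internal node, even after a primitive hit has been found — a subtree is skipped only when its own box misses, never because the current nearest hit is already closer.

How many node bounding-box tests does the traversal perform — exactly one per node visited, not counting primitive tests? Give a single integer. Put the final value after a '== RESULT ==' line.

Walk:
N0 x:[7,48] y:[3,49/2] z:[-1/2,37/2] -> hit [7,37/2], descend [11, 13]
  N11 x:[7,48] y:[14,49/2] z:[-1/2,37/2] -> hit [14,37/2], descend [4, 7]
    N4 x:[7,19] y:[14,49/2] z:[-1/2,37/2] -> hit [14,37/2], descend [8, 17]
      N8 x:[7,19] y:[19,43/2] z:[9,37/2] -> miss, prune
      N17 x:[9,17] y:[14,49/2] z:[-1/2,9/2] -> miss, prune
    N7 x:[15,48] y:[17,24] z:[9/2,18] -> hit [17,18], descend [5, 6]
      N5 x:[21,48] y:[17,24] z:[19/2,18] -> miss, prune
      N6 x:[15,20] y:[41/2,23] z:[9/2,35/2] -> miss, prune
  N13 x:[9,45] y:[3,29/2] z:[1/2,17] -> hit [9,29/2], descend [1, 14]
    N1 x:[9,29] y:[3,25/2] z:[6,14] -> hit [9,25/2], descend [2, 16]
      N2 x:[9,15] y:[17/2,25/2] z:[9,11] -> hit [9,11] leaf, test {P3(miss), P6@t=19/2}
      N16 x:[15,29] y:[3,25/2] z:[6,14] -> miss, prune
    N14 x:[27,45] y:[4,29/2] z:[1/2,17] -> miss, prune

Summary -> nodes [0, 11, 4, 8, 17, 7, 5, 6, 13, 1, 2, 16, 14]; box-tests=13; leaf-entries=1; first=P6

== RESULT ==
13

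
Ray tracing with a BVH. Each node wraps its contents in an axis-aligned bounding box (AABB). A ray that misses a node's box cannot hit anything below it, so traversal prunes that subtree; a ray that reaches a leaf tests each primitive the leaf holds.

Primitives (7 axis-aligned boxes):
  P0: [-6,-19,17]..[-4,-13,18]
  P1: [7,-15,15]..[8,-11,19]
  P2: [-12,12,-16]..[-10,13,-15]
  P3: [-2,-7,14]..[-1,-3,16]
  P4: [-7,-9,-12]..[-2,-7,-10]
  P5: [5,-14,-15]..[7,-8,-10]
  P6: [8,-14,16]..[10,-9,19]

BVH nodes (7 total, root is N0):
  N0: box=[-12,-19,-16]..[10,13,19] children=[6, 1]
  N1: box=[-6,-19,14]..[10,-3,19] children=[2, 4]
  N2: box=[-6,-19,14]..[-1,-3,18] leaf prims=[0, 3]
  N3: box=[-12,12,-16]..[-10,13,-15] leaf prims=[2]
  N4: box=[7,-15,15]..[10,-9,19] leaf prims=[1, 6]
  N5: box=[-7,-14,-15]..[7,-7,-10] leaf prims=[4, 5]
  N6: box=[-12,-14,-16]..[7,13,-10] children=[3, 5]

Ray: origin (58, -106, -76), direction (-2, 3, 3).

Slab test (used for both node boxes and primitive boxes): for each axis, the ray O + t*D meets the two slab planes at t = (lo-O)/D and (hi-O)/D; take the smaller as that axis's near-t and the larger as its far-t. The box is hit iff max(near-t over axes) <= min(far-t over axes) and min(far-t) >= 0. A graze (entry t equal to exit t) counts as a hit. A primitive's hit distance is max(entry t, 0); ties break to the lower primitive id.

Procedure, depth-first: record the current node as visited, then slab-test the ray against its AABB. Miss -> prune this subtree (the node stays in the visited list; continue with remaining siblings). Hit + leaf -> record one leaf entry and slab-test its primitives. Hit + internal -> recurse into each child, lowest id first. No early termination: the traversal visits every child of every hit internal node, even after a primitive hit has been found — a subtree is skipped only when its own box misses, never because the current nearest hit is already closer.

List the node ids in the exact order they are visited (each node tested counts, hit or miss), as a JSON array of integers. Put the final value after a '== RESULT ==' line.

Traverse from the root:
N0 x:[24,35] y:[29,119/3] z:[20,95/3] -> hit [29,95/3], descend [1, 6]
  N1 x:[24,32] y:[29,103/3] z:[30,95/3] -> hit [30,95/3], descend [2, 4]
    N2 x:[59/2,32] y:[29,103/3] z:[30,94/3] -> hit [30,94/3] leaf, test {P0@t=31, P3(miss)}
    N4 x:[24,51/2] y:[91/3,97/3] z:[91/3,95/3] -> miss, prune
  N6 x:[51/2,35] y:[92/3,119/3] z:[20,22] -> miss, prune

5 AABB tests over nodes [0, 1, 2, 4, 6]; 1 leaf entered; closest P0.

== RESULT ==
[0, 1, 2, 4, 6]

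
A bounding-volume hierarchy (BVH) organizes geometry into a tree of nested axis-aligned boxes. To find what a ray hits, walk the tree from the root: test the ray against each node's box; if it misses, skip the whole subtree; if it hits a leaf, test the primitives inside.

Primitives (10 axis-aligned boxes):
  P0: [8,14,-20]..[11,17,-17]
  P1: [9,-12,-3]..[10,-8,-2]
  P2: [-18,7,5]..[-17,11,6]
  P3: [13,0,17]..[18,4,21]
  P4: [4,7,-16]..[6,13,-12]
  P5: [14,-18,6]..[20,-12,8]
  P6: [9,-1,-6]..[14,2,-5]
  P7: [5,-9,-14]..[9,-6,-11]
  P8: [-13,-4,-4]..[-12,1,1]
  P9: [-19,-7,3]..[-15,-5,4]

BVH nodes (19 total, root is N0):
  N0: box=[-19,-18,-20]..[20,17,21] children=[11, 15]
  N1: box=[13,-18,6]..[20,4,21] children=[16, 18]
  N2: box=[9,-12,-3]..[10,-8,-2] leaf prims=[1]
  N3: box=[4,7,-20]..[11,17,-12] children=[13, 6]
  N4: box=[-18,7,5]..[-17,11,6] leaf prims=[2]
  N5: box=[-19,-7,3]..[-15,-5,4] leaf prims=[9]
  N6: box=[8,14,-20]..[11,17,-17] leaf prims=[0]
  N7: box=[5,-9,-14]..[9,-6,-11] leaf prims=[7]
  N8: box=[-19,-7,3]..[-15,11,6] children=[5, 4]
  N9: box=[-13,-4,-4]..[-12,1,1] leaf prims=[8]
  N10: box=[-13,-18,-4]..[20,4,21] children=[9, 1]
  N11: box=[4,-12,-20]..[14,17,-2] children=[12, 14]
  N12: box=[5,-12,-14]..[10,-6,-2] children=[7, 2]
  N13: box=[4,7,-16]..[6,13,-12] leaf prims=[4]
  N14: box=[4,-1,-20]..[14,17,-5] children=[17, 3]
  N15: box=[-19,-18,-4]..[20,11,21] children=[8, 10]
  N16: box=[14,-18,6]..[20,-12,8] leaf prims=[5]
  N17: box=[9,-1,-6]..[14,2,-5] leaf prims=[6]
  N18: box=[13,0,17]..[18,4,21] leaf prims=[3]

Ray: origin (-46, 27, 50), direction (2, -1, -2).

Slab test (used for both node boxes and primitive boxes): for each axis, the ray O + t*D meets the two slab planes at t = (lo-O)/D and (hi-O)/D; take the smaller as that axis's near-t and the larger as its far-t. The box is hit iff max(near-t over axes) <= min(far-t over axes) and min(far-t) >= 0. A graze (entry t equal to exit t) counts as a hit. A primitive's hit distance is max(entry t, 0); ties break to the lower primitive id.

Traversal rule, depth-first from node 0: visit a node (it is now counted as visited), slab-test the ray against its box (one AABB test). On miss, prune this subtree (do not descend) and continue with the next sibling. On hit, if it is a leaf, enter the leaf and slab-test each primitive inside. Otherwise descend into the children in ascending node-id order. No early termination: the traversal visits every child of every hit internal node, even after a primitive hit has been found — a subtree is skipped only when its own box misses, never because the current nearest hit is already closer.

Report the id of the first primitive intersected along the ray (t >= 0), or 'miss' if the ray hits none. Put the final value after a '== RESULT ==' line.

Walk:
N0 x:[27/2,33] y:[10,45] z:[29/2,35] -> hit [29/2,33], descend [11, 15]
  N11 x:[25,30] y:[10,39] z:[26,35] -> hit [26,30], descend [12, 14]
    N12 x:[51/2,28] y:[33,39] z:[26,32] -> miss, prune
    N14 x:[25,30] y:[10,28] z:[55/2,35] -> hit [55/2,28], descend [3, 17]
      N3 x:[25,57/2] y:[10,20] z:[31,35] -> miss, prune
      N17 x:[55/2,30] y:[25,28] z:[55/2,28] -> hit [55/2,28] leaf, test {P6@t=55/2}
  N15 x:[27/2,33] y:[16,45] z:[29/2,27] -> hit [16,27], descend [8, 10]
    N8 x:[27/2,31/2] y:[16,34] z:[22,47/2] -> miss, prune
    N10 x:[33/2,33] y:[23,45] z:[29/2,27] -> hit [23,27], descend [1, 9]
      N1 x:[59/2,33] y:[23,45] z:[29/2,22] -> miss, prune
      N9 x:[33/2,17] y:[26,31] z:[49/2,27] -> miss, prune

Summary -> nodes [0, 11, 12, 14, 3, 17, 15, 8, 10, 1, 9]; box-tests=11; leaf-entries=1; first=P6

== RESULT ==
6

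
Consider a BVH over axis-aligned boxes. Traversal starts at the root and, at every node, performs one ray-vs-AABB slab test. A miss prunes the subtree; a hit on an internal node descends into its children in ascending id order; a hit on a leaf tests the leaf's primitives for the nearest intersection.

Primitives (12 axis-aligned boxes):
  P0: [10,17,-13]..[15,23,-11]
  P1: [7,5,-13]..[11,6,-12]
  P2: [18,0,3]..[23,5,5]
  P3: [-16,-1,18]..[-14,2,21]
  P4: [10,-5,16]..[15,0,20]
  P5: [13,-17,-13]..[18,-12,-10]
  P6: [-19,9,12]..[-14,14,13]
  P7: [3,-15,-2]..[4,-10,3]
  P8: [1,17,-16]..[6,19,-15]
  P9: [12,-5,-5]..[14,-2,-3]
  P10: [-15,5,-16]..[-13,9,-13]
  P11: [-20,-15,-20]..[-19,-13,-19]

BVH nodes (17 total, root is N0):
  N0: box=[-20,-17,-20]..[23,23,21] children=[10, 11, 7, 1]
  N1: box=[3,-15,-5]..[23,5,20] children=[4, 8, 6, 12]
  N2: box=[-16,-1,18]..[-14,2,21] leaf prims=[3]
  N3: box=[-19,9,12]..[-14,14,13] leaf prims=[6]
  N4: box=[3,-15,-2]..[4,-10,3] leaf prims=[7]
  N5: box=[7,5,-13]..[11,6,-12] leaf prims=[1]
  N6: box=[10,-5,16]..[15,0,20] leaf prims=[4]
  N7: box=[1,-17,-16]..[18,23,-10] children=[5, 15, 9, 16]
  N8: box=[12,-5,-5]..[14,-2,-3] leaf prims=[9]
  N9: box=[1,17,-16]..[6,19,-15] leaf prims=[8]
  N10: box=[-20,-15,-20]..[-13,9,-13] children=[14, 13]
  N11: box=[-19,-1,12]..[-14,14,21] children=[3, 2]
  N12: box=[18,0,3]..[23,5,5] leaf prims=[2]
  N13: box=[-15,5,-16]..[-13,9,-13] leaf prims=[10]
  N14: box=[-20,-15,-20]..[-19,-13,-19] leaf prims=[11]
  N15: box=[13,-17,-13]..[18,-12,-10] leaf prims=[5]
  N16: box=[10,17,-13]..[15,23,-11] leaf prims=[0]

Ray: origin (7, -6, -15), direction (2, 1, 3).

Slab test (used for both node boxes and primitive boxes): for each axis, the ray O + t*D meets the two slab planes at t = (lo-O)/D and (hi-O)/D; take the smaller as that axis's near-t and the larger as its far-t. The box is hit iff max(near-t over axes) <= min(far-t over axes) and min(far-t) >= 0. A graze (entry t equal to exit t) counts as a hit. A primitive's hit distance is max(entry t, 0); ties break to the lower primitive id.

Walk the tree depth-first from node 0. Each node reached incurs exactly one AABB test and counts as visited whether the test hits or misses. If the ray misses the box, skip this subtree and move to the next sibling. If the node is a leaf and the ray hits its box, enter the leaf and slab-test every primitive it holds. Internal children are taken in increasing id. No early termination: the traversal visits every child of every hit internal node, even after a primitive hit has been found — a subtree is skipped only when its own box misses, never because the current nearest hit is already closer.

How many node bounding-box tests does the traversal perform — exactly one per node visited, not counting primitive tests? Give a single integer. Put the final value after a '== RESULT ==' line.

Walk:
N0 x:[-27/2,8] y:[-11,29] z:[-5/3,12] -> hit [-5/3,8], descend [1, 7, 10, 11]
  N1 x:[-2,8] y:[-9,11] z:[10/3,35/3] -> hit [10/3,8], descend [4, 6, 8, 12]
    N4 x:[-2,-3/2] y:[-9,-4] z:[13/3,6] -> miss, prune
    N6 x:[3/2,4] y:[1,6] z:[31/3,35/3] -> miss, prune
    N8 x:[5/2,7/2] y:[1,4] z:[10/3,4] -> hit [10/3,7/2] leaf, test {P9@t=10/3}
    N12 x:[11/2,8] y:[6,11] z:[6,20/3] -> hit [6,20/3] leaf, test {P2@t=6}
  N7 x:[-3,11/2] y:[-11,29] z:[-1/3,5/3] -> hit [-1/3,5/3], descend [5, 9, 15, 16]
    N5 x:[0,2] y:[11,12] z:[2/3,1] -> miss, prune
    N9 x:[-3,-1/2] y:[23,25] z:[-1/3,0] -> miss, prune
    N15 x:[3,11/2] y:[-11,-6] z:[2/3,5/3] -> miss, prune
    N16 x:[3/2,4] y:[23,29] z:[2/3,4/3] -> miss, prune
  N10 x:[-27/2,-10] y:[-9,15] z:[-5/3,2/3] -> miss, prune
  N11 x:[-13,-21/2] y:[5,20] z:[9,12] -> miss, prune

13 AABB tests over nodes [0, 1, 4, 6, 8, 12, 7, 5, 9, 15, 16, 10, 11]; 2 leaves entered; closest P9.

== RESULT ==
13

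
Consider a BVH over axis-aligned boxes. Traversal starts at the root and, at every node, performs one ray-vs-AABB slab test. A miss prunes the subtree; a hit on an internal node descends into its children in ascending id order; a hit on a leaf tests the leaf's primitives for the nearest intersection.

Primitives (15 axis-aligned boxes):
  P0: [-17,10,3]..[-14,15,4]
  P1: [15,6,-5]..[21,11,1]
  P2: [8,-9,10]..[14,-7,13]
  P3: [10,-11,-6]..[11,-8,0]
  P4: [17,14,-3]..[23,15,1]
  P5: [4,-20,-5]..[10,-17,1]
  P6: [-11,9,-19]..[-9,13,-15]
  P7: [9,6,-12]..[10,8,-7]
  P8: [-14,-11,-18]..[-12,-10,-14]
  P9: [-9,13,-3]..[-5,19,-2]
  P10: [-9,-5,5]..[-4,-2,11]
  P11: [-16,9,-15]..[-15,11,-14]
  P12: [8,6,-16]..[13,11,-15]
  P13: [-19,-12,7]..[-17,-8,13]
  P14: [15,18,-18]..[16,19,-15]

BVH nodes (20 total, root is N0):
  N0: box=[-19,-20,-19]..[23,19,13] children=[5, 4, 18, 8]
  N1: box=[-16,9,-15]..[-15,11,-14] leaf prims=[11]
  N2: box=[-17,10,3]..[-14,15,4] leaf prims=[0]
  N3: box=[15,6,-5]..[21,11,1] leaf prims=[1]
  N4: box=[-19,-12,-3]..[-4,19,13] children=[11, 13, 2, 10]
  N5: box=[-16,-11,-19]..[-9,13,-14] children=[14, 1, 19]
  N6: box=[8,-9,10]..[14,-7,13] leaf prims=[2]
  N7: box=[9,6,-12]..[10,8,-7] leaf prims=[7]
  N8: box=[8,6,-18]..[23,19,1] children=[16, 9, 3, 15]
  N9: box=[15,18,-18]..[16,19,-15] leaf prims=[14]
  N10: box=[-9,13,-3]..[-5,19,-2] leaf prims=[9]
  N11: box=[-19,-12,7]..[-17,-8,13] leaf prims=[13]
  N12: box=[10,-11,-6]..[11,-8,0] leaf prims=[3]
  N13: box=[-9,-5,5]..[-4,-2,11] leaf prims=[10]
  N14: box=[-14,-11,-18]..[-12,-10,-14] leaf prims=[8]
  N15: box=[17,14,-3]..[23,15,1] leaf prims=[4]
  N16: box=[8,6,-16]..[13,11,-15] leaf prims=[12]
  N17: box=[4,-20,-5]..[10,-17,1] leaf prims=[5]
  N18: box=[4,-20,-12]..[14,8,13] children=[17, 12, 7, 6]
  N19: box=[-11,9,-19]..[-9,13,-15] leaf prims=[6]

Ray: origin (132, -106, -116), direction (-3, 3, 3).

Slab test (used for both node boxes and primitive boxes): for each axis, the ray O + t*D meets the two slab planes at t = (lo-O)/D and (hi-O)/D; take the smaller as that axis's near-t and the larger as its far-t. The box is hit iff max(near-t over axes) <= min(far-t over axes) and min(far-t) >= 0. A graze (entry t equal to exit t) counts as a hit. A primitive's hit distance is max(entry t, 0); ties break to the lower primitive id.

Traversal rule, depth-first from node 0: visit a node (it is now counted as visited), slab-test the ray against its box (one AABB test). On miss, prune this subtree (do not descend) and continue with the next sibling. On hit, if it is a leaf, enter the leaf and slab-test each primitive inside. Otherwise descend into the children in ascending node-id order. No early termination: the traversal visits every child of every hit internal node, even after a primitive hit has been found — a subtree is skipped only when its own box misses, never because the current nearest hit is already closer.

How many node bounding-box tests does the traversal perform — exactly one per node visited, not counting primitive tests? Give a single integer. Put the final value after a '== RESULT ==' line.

Walk:
N0 x:[109/3,151/3] y:[86/3,125/3] z:[97/3,43] -> hit [109/3,125/3], descend [4, 5, 8, 18]
  N4 x:[136/3,151/3] y:[94/3,125/3] z:[113/3,43] -> miss, prune
  N5 x:[47,148/3] y:[95/3,119/3] z:[97/3,34] -> miss, prune
  N8 x:[109/3,124/3] y:[112/3,125/3] z:[98/3,39] -> hit [112/3,39], descend [3, 9, 15, 16]
    N3 x:[37,39] y:[112/3,39] z:[37,39] -> hit [112/3,39] leaf, test {P1@t=112/3}
    N9 x:[116/3,39] y:[124/3,125/3] z:[98/3,101/3] -> miss, prune
    N15 x:[109/3,115/3] y:[40,121/3] z:[113/3,39] -> miss, prune
    N16 x:[119/3,124/3] y:[112/3,39] z:[100/3,101/3] -> miss, prune
  N18 x:[118/3,128/3] y:[86/3,38] z:[104/3,43] -> miss, prune

9 AABB tests over nodes [0, 4, 5, 8, 3, 9, 15, 16, 18]; 1 leaf entered; closest P1.

== RESULT ==
9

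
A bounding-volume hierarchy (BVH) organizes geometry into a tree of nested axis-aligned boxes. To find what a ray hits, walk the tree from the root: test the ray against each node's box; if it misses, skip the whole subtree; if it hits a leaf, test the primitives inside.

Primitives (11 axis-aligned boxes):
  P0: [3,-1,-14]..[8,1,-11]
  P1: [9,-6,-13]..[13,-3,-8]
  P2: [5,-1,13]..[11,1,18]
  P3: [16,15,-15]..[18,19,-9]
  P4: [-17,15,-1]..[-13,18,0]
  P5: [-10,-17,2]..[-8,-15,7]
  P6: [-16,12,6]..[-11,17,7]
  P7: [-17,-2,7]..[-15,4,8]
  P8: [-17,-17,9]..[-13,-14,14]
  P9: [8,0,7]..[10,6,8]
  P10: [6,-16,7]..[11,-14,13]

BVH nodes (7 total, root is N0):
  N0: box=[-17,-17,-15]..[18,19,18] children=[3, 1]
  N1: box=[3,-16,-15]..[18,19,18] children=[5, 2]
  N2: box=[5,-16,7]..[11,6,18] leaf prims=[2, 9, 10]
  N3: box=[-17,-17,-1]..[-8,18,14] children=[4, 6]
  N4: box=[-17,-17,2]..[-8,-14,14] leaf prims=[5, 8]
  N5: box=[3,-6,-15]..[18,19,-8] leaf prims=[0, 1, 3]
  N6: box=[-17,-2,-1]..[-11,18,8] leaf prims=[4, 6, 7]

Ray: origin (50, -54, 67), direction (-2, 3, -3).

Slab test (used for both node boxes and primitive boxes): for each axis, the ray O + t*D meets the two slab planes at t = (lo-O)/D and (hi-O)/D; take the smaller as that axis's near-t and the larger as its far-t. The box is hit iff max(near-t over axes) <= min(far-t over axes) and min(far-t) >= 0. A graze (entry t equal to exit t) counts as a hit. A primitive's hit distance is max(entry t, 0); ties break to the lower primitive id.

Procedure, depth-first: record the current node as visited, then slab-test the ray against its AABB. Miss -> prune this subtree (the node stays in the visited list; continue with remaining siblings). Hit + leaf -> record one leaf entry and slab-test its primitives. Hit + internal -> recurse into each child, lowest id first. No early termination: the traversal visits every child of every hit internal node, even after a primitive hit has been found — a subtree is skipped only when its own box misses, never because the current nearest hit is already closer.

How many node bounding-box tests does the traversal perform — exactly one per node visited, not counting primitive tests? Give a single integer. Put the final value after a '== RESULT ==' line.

Trace the traversal:
N0 x:[16,67/2] y:[37/3,73/3] z:[49/3,82/3] -> hit [49/3,73/3], descend [1, 3]
  N1 x:[16,47/2] y:[38/3,73/3] z:[49/3,82/3] -> hit [49/3,47/2], descend [2, 5]
    N2 x:[39/2,45/2] y:[38/3,20] z:[49/3,20] -> hit [39/2,20] leaf, test {P2(miss), P9@t=20, P10(miss)}
    N5 x:[16,47/2] y:[16,73/3] z:[25,82/3] -> miss, prune
  N3 x:[29,67/2] y:[37/3,24] z:[53/3,68/3] -> miss, prune

5 AABB tests over nodes [0, 1, 2, 5, 3]; 1 leaf entered; closest P9.

== RESULT ==
5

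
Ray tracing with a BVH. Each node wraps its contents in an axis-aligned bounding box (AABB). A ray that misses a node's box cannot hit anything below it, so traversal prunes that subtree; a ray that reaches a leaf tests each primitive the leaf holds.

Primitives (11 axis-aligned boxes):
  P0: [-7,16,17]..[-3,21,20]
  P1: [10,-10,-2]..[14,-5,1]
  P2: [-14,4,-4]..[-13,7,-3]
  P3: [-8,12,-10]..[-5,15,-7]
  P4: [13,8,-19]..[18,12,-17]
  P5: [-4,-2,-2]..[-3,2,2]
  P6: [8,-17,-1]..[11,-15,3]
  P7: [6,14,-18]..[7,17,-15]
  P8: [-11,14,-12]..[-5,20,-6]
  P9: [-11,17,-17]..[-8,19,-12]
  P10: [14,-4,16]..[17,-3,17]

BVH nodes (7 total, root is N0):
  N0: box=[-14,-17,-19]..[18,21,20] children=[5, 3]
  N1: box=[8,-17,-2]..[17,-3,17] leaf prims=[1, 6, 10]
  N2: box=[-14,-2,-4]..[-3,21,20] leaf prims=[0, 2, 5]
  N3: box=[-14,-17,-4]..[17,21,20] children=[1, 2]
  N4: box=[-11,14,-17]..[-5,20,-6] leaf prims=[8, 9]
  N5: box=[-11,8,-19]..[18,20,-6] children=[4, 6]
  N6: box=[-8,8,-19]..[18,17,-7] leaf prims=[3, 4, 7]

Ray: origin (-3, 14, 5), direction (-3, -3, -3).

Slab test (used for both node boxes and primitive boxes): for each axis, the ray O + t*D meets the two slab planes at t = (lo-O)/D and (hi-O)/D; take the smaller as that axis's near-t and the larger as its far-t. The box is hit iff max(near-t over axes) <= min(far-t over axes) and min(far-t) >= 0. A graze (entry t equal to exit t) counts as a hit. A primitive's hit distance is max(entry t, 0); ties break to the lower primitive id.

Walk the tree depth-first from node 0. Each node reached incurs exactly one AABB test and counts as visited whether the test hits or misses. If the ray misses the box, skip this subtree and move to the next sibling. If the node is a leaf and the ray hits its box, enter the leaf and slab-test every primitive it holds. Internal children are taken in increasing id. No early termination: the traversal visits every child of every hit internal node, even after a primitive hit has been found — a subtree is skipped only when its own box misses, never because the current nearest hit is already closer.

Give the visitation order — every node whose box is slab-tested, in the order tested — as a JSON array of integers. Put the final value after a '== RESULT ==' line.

Traverse from the root:
N0 x:[-7,11/3] y:[-7/3,31/3] z:[-5,8] -> hit [-7/3,11/3], descend [3, 5]
  N3 x:[-20/3,11/3] y:[-7/3,31/3] z:[-5,3] -> hit [-7/3,3], descend [1, 2]
    N1 x:[-20/3,-11/3] y:[17/3,31/3] z:[-4,7/3] -> miss, prune
    N2 x:[0,11/3] y:[-7/3,16/3] z:[-5,3] -> hit [0,3] leaf, test {P0(miss), P2(miss), P5(miss)}
  N5 x:[-7,8/3] y:[-2,2] z:[11/3,8] -> miss, prune

5 AABB tests over nodes [0, 3, 1, 2, 5]; 1 leaf entered; closest miss.

== RESULT ==
[0, 3, 1, 2, 5]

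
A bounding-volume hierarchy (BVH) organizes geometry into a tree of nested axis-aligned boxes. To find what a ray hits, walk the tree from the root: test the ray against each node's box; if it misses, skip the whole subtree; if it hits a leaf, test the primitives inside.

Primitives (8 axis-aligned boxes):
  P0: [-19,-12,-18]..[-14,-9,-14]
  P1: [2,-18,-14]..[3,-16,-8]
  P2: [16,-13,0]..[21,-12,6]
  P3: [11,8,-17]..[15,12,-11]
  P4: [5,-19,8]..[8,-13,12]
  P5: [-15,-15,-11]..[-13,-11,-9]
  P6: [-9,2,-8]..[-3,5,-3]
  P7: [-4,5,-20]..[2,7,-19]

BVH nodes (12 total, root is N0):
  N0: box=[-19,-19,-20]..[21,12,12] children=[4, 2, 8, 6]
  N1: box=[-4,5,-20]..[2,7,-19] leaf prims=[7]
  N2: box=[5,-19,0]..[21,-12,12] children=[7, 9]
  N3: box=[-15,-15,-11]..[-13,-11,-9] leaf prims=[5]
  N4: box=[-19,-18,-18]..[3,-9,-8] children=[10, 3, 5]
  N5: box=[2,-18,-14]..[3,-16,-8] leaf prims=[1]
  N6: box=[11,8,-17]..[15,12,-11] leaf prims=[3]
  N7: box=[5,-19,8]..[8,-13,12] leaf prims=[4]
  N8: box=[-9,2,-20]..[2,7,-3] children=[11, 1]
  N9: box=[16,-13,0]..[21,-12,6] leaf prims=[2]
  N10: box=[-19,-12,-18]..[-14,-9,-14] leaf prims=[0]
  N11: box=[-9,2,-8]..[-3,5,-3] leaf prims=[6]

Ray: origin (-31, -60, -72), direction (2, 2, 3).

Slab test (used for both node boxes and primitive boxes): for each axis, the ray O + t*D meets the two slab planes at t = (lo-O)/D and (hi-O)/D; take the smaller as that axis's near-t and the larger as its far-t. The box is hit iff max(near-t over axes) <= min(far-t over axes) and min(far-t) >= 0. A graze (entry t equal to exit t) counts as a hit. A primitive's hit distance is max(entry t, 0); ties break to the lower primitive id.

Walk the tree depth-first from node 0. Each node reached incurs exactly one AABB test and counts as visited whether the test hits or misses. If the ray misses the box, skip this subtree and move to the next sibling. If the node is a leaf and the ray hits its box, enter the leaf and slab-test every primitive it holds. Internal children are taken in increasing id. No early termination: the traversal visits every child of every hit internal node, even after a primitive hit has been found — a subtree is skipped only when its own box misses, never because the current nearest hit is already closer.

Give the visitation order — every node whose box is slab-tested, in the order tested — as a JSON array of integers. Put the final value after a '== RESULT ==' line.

Trace the traversal:
N0 x:[6,26] y:[41/2,36] z:[52/3,28] -> hit [41/2,26], descend [2, 4, 6, 8]
  N2 x:[18,26] y:[41/2,24] z:[24,28] -> hit [24,24], descend [7, 9]
    N7 x:[18,39/2] y:[41/2,47/2] z:[80/3,28] -> miss, prune
    N9 x:[47/2,26] y:[47/2,24] z:[24,26] -> hit [24,24] leaf, test {P2@t=24}
  N4 x:[6,17] y:[21,51/2] z:[18,64/3] -> miss, prune
  N6 x:[21,23] y:[34,36] z:[55/3,61/3] -> miss, prune
  N8 x:[11,33/2] y:[31,67/2] z:[52/3,23] -> miss, prune

order=[0, 2, 7, 9, 4, 6, 8]  |boxes|=7  |leaves|=1  hit=P2

== RESULT ==
[0, 2, 7, 9, 4, 6, 8]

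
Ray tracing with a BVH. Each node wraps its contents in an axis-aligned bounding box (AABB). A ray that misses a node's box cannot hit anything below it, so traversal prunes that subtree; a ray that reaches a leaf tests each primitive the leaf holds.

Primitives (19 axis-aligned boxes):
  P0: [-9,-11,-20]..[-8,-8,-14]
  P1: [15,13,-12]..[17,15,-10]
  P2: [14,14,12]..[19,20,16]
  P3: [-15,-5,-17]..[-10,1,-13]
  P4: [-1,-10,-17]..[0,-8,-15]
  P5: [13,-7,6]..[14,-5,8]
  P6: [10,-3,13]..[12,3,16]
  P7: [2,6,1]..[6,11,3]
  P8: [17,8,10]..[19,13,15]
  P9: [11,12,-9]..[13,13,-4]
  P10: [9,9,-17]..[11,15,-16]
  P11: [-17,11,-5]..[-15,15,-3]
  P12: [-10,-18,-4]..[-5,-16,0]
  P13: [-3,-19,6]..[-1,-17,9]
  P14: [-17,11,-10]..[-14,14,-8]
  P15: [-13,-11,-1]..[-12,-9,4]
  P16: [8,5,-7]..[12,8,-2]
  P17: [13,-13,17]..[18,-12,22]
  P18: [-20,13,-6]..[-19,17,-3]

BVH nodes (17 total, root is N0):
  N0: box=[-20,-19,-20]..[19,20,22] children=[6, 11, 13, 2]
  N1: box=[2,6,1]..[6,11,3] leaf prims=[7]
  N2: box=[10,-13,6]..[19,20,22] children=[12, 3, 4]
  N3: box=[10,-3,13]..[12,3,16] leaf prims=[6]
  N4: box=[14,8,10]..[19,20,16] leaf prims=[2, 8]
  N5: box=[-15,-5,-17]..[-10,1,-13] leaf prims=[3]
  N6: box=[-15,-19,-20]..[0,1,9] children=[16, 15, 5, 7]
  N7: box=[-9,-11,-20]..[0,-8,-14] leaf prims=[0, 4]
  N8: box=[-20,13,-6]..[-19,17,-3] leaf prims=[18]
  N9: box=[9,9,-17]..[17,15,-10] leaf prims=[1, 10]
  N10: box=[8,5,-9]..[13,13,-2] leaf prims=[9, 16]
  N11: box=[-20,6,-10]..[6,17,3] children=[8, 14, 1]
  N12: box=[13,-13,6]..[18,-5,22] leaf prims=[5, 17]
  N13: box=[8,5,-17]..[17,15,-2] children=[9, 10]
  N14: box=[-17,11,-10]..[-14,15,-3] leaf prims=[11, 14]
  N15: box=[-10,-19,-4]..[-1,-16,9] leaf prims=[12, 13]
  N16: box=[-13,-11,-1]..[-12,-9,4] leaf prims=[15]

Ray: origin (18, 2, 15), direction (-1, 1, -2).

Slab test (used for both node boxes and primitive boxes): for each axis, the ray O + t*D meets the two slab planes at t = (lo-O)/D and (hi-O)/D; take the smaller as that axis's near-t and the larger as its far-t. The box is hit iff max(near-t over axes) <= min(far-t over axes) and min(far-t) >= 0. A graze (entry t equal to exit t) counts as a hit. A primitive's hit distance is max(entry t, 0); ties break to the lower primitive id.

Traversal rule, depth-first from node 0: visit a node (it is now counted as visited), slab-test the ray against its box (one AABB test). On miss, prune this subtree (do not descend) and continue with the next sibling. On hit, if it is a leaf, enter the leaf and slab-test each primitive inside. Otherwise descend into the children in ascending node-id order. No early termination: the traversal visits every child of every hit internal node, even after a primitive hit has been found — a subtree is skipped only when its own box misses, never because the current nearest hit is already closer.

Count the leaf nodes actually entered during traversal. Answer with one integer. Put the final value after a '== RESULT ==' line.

Trace the traversal:
N0 x:[-1,38] y:[-21,18] z:[-7/2,35/2] -> hit [-1,35/2], descend [2, 6, 11, 13]
  N2 x:[-1,8] y:[-15,18] z:[-7/2,9/2] -> hit [-1,9/2], descend [3, 4, 12]
    N3 x:[6,8] y:[-5,1] z:[-1/2,1] -> miss, prune
    N4 x:[-1,4] y:[6,18] z:[-1/2,5/2] -> miss, prune
    N12 x:[0,5] y:[-15,-7] z:[-7/2,9/2] -> miss, prune
  N6 x:[18,33] y:[-21,-1] z:[3,35/2] -> miss, prune
  N11 x:[12,38] y:[4,15] z:[6,25/2] -> hit [12,25/2], descend [1, 8, 14]
    N1 x:[12,16] y:[4,9] z:[6,7] -> miss, prune
    N8 x:[37,38] y:[11,15] z:[9,21/2] -> miss, prune
    N14 x:[32,35] y:[9,13] z:[9,25/2] -> miss, prune
  N13 x:[1,10] y:[3,13] z:[17/2,16] -> hit [17/2,10], descend [9, 10]
    N9 x:[1,9] y:[7,13] z:[25/2,16] -> miss, prune
    N10 x:[5,10] y:[3,11] z:[17/2,12] -> hit [17/2,10] leaf, test {P9(miss), P16(miss)}

Summary -> nodes [0, 2, 3, 4, 12, 6, 11, 1, 8, 14, 13, 9, 10]; box-tests=13; leaf-entries=1; first=miss

== RESULT ==
1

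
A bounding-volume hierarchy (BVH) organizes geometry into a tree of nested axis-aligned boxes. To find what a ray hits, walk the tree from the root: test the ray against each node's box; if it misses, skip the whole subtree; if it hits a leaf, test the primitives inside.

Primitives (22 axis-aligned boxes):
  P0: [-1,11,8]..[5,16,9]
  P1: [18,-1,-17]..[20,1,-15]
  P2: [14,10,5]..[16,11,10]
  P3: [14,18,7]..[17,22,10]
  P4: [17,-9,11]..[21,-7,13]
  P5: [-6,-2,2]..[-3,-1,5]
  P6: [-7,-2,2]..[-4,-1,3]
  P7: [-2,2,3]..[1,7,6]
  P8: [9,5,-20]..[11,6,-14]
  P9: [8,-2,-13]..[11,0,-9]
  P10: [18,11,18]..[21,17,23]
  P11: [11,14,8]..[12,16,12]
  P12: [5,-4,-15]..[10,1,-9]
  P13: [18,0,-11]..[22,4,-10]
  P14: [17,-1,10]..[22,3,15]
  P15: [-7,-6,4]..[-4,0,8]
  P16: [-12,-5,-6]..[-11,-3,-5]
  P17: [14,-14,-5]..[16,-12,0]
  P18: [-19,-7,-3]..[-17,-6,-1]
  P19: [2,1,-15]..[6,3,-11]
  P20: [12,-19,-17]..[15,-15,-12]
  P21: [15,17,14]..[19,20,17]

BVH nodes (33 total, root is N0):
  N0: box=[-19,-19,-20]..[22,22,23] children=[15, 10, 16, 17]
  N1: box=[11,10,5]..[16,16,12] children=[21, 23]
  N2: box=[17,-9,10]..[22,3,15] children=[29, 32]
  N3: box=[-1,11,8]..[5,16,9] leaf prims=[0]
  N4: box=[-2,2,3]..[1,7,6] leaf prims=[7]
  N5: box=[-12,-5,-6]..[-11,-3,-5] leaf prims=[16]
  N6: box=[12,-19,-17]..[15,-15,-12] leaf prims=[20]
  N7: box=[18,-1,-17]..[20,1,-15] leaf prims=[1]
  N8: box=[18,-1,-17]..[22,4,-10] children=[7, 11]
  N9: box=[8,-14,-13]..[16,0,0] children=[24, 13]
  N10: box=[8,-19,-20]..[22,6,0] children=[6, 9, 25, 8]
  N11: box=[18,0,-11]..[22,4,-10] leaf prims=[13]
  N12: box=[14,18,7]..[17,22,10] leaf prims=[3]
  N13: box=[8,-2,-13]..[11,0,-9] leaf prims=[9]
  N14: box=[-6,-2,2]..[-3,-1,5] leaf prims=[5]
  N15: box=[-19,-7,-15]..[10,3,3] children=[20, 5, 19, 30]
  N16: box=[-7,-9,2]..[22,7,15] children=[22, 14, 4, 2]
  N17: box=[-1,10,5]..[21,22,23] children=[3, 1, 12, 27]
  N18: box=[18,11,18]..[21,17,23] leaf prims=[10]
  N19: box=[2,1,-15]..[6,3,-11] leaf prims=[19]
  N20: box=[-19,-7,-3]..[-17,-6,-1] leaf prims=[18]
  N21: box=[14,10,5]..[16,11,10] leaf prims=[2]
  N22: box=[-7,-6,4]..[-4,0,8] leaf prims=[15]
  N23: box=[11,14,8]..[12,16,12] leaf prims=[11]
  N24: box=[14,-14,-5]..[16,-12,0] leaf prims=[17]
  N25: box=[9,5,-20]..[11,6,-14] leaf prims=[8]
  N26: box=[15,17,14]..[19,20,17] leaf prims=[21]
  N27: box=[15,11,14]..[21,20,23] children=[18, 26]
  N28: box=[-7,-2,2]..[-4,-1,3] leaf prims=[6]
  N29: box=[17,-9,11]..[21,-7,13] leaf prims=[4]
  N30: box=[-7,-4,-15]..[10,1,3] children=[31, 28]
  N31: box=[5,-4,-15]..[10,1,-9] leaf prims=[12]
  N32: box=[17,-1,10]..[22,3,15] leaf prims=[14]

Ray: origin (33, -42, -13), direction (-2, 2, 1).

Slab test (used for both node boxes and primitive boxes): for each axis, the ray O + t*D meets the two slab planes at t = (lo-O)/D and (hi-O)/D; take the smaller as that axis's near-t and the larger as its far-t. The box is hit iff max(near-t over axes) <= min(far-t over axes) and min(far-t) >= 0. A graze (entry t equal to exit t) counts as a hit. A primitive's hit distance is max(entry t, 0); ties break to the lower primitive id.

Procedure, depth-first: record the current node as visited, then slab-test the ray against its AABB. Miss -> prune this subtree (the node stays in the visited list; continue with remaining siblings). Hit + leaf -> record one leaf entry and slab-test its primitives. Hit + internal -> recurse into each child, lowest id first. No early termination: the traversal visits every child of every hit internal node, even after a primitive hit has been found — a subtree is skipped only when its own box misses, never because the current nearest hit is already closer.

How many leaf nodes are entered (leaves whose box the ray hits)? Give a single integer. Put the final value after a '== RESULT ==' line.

Walk:
N0 x:[11/2,26] y:[23/2,32] z:[-7,36] -> hit [23/2,26], descend [10, 15, 16, 17]
  N10 x:[11/2,25/2] y:[23/2,24] z:[-7,13] -> hit [23/2,25/2], descend [6, 8, 9, 25]
    N6 x:[9,21/2] y:[23/2,27/2] z:[-4,1] -> miss, prune
    N8 x:[11/2,15/2] y:[41/2,23] z:[-4,3] -> miss, prune
    N9 x:[17/2,25/2] y:[14,21] z:[0,13] -> miss, prune
    N25 x:[11,12] y:[47/2,24] z:[-7,-1] -> miss, prune
  N15 x:[23/2,26] y:[35/2,45/2] z:[-2,16] -> miss, prune
  N16 x:[11/2,20] y:[33/2,49/2] z:[15,28] -> hit [33/2,20], descend [2, 4, 14, 22]
    N2 x:[11/2,8] y:[33/2,45/2] z:[23,28] -> miss, prune
    N4 x:[16,35/2] y:[22,49/2] z:[16,19] -> miss, prune
    N14 x:[18,39/2] y:[20,41/2] z:[15,18] -> miss, prune
    N22 x:[37/2,20] y:[18,21] z:[17,21] -> hit [37/2,20] leaf, test {P15@t=37/2}
  N17 x:[6,17] y:[26,32] z:[18,36] -> miss, prune

Summary -> nodes [0, 10, 6, 8, 9, 25, 15, 16, 2, 4, 14, 22, 17]; box-tests=13; leaf-entries=1; first=P15

== RESULT ==
1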